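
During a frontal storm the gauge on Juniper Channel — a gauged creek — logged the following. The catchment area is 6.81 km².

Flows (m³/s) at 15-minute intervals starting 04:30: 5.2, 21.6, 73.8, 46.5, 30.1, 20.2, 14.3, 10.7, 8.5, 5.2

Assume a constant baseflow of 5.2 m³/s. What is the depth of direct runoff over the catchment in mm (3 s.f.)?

Direct runoff: 0.0, 16.4, 68.6, 41.3, 24.9, 15.0, 9.1, 5.5, 3.3, 0.0 m³/s; ΣQ_DR = 184.1 m³/s.
V = ΣQ_DR · Δt = 184.1 × 900 s = 1.657 × 10^5 m³.
Over A = 6.81 km², depth = V / A = 24.3 mm.

d ≈ 24.3 mm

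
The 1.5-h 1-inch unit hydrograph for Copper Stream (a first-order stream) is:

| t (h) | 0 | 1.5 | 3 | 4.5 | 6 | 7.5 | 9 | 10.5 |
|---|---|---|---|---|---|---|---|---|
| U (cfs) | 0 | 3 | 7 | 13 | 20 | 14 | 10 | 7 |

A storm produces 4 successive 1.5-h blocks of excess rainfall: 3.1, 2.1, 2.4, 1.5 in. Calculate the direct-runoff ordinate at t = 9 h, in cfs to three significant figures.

Q ≈ 128 cfs

By discrete convolution, Q_j = Σ (P_i / 1 in) · U_{j−i}.
At t = 9 h (j=6): Q = (3.1/1)·10 + (2.1/1)·14 + (2.4/1)·20 + (1.5/1)·13 = 128 cfs.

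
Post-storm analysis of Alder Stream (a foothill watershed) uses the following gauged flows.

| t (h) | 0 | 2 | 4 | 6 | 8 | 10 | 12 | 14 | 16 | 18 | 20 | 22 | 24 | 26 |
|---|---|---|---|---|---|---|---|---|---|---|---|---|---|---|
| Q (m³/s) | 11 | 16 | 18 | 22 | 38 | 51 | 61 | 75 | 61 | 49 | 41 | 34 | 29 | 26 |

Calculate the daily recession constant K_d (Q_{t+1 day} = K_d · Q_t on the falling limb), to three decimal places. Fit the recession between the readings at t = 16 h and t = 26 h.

Between t = 16 h and t = 26 h the flow falls from 61 to 26 m³/s over 5×2 h = 10 h.
Per-interval ratio K = (26/61)^(1/5) = 0.8432; K_d = K^(24/2) = 0.129.

K_d ≈ 0.129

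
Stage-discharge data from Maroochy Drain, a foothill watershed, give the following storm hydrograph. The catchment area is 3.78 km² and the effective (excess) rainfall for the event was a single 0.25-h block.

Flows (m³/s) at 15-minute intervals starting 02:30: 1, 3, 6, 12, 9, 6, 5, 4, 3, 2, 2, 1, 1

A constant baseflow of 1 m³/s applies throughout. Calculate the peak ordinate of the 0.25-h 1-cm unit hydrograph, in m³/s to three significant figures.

Direct runoff: 0.0, 2.0, 5.0, 11.0, 8.0, 5.0, 4.0, 3.0, 2.0, 1.0, 1.0, 0.0, 0.0 m³/s; ΣQ_DR = 42.00 m³/s, peak = 11.0 m³/s.
Runoff depth d = ΣQ_DR·Δt / A = 42.00 × 900 / (3.78 km²) = 10.00 mm.
The 1-cm UH is the DRH scaled by (10 mm)/d, so U_p = 11.0 × 10/10.00 = 11.0 m³/s.

U_p ≈ 11.0 m³/s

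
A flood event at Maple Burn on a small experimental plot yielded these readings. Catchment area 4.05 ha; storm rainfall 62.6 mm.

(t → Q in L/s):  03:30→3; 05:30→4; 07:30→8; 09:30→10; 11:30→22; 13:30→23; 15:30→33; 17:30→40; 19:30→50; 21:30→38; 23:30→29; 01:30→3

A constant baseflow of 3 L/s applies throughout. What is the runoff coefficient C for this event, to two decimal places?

C ≈ 0.64

ΣQ_DR = 227.0 L/s; V = ΣQ_DR·Δt = 1.634 × 10^6 L.
Runoff depth d = V / A = 40.36 mm.
C = d / P = 40.36 / 62.6 = 0.64.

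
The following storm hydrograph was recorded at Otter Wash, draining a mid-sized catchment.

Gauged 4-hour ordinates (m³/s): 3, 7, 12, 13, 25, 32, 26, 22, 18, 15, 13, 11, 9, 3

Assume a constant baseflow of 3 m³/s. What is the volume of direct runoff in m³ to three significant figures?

Direct-runoff ordinates (Q − Q_b): 0.0, 4.0, 9.0, 10.0, 22.0, 29.0, 23.0, 19.0, 15.0, 12.0, 10.0, 8.0, 6.0, 0.0 m³/s.
ΣQ_DR = 167.0 m³/s.
With Δt = 4 h = 14400 s, V = ΣQ_DR · Δt = 167.0 × 14400 = 2.40 × 10^6 m³.

V ≈ 2.40 × 10^6 m³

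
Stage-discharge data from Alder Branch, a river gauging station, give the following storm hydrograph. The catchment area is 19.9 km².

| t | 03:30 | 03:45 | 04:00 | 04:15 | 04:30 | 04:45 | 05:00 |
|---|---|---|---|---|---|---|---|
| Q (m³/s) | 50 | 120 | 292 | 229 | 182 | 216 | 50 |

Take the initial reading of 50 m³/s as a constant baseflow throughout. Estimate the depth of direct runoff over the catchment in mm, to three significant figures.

Direct runoff: 0.0, 70.0, 242.0, 179.0, 132.0, 166.0, 0.0 m³/s; ΣQ_DR = 789.0 m³/s.
V = ΣQ_DR · Δt = 789.0 × 900 s = 7.101 × 10^5 m³.
Over A = 19.9 km², depth = V / A = 35.7 mm.

d ≈ 35.7 mm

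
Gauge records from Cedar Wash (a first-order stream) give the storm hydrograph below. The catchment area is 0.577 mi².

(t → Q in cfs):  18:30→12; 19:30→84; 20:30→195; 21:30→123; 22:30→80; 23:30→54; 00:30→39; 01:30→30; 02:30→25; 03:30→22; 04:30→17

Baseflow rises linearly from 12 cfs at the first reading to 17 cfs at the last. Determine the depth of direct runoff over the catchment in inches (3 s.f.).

Direct runoff: 0.00, 71.50, 182.00, 109.50, 66.00, 39.50, 24.00, 14.50, 9.00, 5.50, 0.00 cfs; ΣQ_DR = 521.5 cfs.
V = ΣQ_DR · Δt = 521.5 × 3600 s = 1.877 × 10^6 ft³.
Over A = 0.577 mi², depth = V / A = 1.40 in.

d ≈ 1.40 in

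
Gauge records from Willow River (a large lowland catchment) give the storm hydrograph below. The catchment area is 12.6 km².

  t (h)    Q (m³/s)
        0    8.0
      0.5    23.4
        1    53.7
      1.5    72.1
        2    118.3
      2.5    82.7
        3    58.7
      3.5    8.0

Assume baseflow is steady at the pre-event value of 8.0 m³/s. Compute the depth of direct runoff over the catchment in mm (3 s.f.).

d ≈ 51.6 mm

Direct runoff: 0.0, 15.4, 45.7, 64.1, 110.3, 74.7, 50.7, 0.0 m³/s; ΣQ_DR = 360.9 m³/s.
V = ΣQ_DR · Δt = 360.9 × 1800 s = 6.496 × 10^5 m³.
Over A = 12.6 km², depth = V / A = 51.6 mm.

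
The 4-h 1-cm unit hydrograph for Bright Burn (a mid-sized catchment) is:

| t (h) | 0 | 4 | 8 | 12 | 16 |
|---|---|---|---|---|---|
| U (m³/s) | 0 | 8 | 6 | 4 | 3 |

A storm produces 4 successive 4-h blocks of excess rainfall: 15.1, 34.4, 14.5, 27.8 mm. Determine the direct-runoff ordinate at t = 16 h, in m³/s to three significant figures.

Q ≈ 49.2 m³/s

By discrete convolution, Q_j = Σ (P_i / 10 mm) · U_{j−i}.
At t = 16 h (j=4): Q = (15.1/10)·3 + (34.4/10)·4 + (14.5/10)·6 + (27.8/10)·8 = 49.2 m³/s.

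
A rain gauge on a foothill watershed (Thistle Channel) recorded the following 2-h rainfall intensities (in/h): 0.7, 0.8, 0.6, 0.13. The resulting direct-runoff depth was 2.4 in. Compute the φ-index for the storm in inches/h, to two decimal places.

φ ≈ 0.30 in/h

Only the 3 blocks with intensity above φ contribute runoff: 0.7, 0.8, 0.6 in/h.
Σ(I−φ)·Δt = d  ⇒  (0.7+0.8+0.6 − 3φ)·2 = 2.4
φ = (2.100 − 2.4/2) / 3 = 0.30 in/h.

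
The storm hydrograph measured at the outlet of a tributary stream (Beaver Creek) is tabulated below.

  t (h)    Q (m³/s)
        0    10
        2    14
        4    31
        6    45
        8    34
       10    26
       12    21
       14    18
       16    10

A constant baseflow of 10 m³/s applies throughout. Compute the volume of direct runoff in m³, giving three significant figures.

V ≈ 8.57 × 10^5 m³

Direct-runoff ordinates (Q − Q_b): 0.0, 4.0, 21.0, 35.0, 24.0, 16.0, 11.0, 8.0, 0.0 m³/s.
ΣQ_DR = 119.0 m³/s.
With Δt = 2 h = 7200 s, V = ΣQ_DR · Δt = 119.0 × 7200 = 8.57 × 10^5 m³.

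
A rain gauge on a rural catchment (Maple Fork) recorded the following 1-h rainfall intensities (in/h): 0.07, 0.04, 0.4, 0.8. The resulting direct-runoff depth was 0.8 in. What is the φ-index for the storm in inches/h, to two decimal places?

Only the 2 blocks with intensity above φ contribute runoff: 0.4, 0.8 in/h.
Σ(I−φ)·Δt = d  ⇒  (0.4+0.8 − 2φ)·1 = 0.8
φ = (1.200 − 0.8/1) / 2 = 0.20 in/h.

φ ≈ 0.20 in/h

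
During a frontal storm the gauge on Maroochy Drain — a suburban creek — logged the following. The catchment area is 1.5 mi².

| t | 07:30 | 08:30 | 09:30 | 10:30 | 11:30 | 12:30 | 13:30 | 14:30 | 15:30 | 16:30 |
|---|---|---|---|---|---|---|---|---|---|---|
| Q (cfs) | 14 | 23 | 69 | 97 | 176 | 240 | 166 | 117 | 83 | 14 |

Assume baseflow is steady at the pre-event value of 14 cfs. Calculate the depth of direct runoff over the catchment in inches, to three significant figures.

Direct runoff: 0.0, 9.0, 55.0, 83.0, 162.0, 226.0, 152.0, 103.0, 69.0, 0.0 cfs; ΣQ_DR = 859.0 cfs.
V = ΣQ_DR · Δt = 859.0 × 3600 s = 3.092 × 10^6 ft³.
Over A = 1.5 mi², depth = V / A = 0.887 in.

d ≈ 0.887 in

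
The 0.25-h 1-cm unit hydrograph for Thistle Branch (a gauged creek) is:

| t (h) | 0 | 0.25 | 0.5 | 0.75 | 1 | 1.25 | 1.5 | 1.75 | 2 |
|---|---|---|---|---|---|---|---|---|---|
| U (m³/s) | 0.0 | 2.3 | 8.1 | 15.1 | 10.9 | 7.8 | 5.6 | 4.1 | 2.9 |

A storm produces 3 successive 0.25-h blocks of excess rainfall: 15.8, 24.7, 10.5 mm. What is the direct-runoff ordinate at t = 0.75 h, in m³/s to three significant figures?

Q ≈ 46.3 m³/s

By discrete convolution, Q_j = Σ (P_i / 10 mm) · U_{j−i}.
At t = 0.75 h (j=3): Q = (15.8/10)·15.1 + (24.7/10)·8.1 + (10.5/10)·2.3 = 46.3 m³/s.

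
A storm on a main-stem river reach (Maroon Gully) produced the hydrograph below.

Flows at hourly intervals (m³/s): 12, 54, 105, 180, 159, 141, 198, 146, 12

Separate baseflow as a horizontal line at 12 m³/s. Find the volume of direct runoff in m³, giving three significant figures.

Direct-runoff ordinates (Q − Q_b): 0.0, 42.0, 93.0, 168.0, 147.0, 129.0, 186.0, 134.0, 0.0 m³/s.
ΣQ_DR = 899.0 m³/s.
With Δt = 1 h = 3600 s, V = ΣQ_DR · Δt = 899.0 × 3600 = 3.24 × 10^6 m³.

V ≈ 3.24 × 10^6 m³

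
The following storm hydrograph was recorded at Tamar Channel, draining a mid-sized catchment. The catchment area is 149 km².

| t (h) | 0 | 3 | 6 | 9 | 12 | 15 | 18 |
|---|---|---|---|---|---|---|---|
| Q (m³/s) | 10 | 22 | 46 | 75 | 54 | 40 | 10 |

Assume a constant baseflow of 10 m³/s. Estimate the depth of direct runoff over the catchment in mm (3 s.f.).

d ≈ 13.6 mm

Direct runoff: 0.0, 12.0, 36.0, 65.0, 44.0, 30.0, 0.0 m³/s; ΣQ_DR = 187.0 m³/s.
V = ΣQ_DR · Δt = 187.0 × 10800 s = 2.020 × 10^6 m³.
Over A = 149 km², depth = V / A = 13.6 mm.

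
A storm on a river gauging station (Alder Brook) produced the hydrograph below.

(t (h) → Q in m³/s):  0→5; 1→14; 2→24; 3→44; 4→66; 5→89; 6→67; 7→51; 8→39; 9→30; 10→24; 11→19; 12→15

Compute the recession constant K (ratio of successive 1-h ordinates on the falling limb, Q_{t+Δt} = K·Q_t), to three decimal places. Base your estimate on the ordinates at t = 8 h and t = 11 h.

Using the recession-limb readings at t = 8 h and t = 11 h: Q falls from 39 to 19 m³/s over 3 intervals.
K = (Q₂/Q₁)^(1/3) = (19/39)^(1/3) = 0.787.

K ≈ 0.787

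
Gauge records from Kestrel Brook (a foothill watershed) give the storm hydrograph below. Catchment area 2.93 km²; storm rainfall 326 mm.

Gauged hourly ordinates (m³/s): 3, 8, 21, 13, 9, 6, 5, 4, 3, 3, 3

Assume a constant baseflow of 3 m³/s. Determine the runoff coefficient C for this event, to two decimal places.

ΣQ_DR = 45.00 m³/s; V = ΣQ_DR·Δt = 1.620 × 10^5 m³.
Runoff depth d = V / A = 55.29 mm.
C = d / P = 55.29 / 326 = 0.17.

C ≈ 0.17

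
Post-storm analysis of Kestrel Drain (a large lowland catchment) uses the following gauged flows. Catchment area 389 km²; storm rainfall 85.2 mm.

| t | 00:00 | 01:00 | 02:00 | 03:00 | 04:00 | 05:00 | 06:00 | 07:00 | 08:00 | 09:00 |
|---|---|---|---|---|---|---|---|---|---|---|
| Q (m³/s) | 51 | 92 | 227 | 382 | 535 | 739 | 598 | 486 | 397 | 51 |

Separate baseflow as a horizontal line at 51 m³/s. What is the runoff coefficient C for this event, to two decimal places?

C ≈ 0.33

ΣQ_DR = 3048 m³/s; V = ΣQ_DR·Δt = 1.097 × 10^7 m³.
Runoff depth d = V / A = 28.21 mm.
C = d / P = 28.21 / 85.2 = 0.33.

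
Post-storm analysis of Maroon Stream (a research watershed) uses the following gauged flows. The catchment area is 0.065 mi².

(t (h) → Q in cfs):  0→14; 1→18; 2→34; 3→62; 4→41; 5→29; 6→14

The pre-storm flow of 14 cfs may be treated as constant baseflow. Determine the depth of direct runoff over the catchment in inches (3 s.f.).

Direct runoff: 0.0, 4.0, 20.0, 48.0, 27.0, 15.0, 0.0 cfs; ΣQ_DR = 114.0 cfs.
V = ΣQ_DR · Δt = 114.0 × 3600 s = 4.104 × 10^5 ft³.
Over A = 0.065 mi², depth = V / A = 2.72 in.

d ≈ 2.72 in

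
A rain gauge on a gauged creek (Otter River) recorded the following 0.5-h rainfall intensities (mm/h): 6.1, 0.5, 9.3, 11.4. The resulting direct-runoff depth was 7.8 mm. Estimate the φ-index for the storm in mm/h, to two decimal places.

Only the 3 blocks with intensity above φ contribute runoff: 6.1, 9.3, 11.4 mm/h.
Σ(I−φ)·Δt = d  ⇒  (6.1+9.3+11.4 − 3φ)·0.5 = 7.8
φ = (26.80 − 7.8/0.5) / 3 = 3.73 mm/h.

φ ≈ 3.73 mm/h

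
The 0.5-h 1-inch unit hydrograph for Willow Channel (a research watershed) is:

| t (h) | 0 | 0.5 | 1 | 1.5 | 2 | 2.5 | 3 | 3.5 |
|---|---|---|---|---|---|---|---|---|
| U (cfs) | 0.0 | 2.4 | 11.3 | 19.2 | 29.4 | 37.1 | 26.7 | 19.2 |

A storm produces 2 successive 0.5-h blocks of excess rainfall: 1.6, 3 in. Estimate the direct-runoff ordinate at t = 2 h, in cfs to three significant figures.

Q ≈ 105 cfs

By discrete convolution, Q_j = Σ (P_i / 1 in) · U_{j−i}.
At t = 2 h (j=4): Q = (1.6/1)·29.4 + (3/1)·19.2 = 105 cfs.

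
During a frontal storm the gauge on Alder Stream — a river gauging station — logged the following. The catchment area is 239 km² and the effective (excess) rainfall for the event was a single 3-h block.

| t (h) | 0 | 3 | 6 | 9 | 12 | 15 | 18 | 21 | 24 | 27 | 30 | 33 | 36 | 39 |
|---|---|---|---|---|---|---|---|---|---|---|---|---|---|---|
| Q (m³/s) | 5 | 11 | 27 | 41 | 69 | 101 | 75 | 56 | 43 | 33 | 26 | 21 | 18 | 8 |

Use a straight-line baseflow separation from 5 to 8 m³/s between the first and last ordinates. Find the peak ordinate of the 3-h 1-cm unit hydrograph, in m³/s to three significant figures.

U_p ≈ 47.4 m³/s

Direct runoff: 0.00, 5.77, 21.54, 35.31, 63.08, 94.85, 68.62, 49.38, 36.15, 25.92, 18.69, 13.46, 10.23, 0.00 m³/s; ΣQ_DR = 443.0 m³/s, peak = 94.85 m³/s.
Runoff depth d = ΣQ_DR·Δt / A = 443.0 × 10800 / (239 km²) = 20.02 mm.
The 1-cm UH is the DRH scaled by (10 mm)/d, so U_p = 94.85 × 10/20.02 = 47.4 m³/s.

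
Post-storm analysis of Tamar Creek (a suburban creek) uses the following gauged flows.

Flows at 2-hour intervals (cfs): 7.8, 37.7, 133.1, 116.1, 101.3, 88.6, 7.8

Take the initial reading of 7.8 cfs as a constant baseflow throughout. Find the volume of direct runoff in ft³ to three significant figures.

Direct-runoff ordinates (Q − Q_b): 0.0, 29.9, 125.3, 108.3, 93.5, 80.8, 0.0 cfs.
ΣQ_DR = 437.8 cfs.
With Δt = 2 h = 7200 s, V = ΣQ_DR · Δt = 437.8 × 7200 = 3.15 × 10^6 ft³.

V ≈ 3.15 × 10^6 ft³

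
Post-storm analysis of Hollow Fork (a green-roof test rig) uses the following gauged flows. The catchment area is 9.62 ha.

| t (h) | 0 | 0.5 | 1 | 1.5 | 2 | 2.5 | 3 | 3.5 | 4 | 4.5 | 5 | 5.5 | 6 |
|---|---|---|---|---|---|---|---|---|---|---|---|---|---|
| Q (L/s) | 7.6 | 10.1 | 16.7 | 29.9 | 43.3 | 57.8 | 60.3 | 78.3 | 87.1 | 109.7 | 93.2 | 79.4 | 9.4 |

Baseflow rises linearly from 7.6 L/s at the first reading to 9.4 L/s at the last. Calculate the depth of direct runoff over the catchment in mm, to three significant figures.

d ≈ 10.7 mm

Direct runoff: 0.00, 2.35, 8.80, 21.85, 35.10, 49.45, 51.80, 69.65, 78.30, 100.75, 84.10, 70.15, 0.00 L/s; ΣQ_DR = 572.3 L/s.
V = ΣQ_DR · Δt = 572.3 × 1800 s = 1.030 × 10^6 L.
Over A = 9.62 ha, depth = V / A = 10.7 mm.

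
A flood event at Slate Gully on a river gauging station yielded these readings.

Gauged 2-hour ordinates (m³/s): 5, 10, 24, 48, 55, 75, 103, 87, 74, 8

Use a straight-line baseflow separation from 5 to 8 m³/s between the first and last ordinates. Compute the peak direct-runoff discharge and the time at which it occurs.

Subtracting baseflow gives direct-runoff ordinates: 0.00, 4.67, 18.33, 42.00, 48.67, 68.33, 96.00, 79.67, 66.33, 0.00 m³/s.
The maximum is 96.00 m³/s, occurring at the reading for t = 12 h.

Q_p = 96.00 m³/s at t = 12 h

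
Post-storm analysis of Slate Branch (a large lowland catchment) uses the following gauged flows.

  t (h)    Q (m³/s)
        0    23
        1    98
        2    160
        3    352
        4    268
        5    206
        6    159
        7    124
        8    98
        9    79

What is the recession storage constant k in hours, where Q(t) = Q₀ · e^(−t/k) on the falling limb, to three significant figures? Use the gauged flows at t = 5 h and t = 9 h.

k ≈ 4.17 h

On the falling limb, Q drops from 206 to 79 m³/s between t = 5 h and t = 9 h (Δt = 4 h).
k = −Δt / ln(Q₂/Q₁) = −4 / ln(79/206) = 4.17 h.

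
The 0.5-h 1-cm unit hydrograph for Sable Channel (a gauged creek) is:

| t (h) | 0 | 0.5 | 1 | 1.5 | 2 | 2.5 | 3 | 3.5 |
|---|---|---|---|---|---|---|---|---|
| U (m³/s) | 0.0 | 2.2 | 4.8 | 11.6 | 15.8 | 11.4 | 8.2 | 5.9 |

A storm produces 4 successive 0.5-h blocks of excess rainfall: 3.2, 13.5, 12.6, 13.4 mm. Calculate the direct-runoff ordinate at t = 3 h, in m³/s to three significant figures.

Q ≈ 53.5 m³/s

By discrete convolution, Q_j = Σ (P_i / 10 mm) · U_{j−i}.
At t = 3 h (j=6): Q = (3.2/10)·8.2 + (13.5/10)·11.4 + (12.6/10)·15.8 + (13.4/10)·11.6 = 53.5 m³/s.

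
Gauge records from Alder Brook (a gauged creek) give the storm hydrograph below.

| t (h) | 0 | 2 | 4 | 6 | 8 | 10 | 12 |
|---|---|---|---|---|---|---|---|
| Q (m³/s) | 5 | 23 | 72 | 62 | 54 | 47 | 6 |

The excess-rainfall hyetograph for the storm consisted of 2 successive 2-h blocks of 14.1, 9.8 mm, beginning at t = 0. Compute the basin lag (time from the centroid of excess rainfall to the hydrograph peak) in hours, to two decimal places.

Centroid of excess rainfall: t_c = Σ P_i·t̄_i / ΣP_i = 1.8201 h (block centres at 1, 3 h).
Hydrograph peak occurs at t = 4 h, so basin lag t_L = 4 − 1.8201 = 2.18 h.

t_L ≈ 2.18 h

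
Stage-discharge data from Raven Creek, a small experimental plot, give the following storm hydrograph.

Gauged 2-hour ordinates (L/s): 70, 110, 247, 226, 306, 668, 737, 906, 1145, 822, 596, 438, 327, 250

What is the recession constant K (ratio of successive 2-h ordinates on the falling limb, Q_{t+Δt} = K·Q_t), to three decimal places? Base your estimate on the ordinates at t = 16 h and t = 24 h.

Using the recession-limb readings at t = 16 h and t = 24 h: Q falls from 1145 to 327 L/s over 4 intervals.
K = (Q₂/Q₁)^(1/4) = (327/1145)^(1/4) = 0.731.

K ≈ 0.731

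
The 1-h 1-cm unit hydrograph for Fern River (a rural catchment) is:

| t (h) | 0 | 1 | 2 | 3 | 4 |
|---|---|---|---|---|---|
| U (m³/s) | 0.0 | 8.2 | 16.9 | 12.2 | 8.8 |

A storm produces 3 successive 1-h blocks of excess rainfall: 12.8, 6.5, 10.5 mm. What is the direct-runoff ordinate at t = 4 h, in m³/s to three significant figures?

By discrete convolution, Q_j = Σ (P_i / 10 mm) · U_{j−i}.
At t = 4 h (j=4): Q = (12.8/10)·8.8 + (6.5/10)·12.2 + (10.5/10)·16.9 = 36.9 m³/s.

Q ≈ 36.9 m³/s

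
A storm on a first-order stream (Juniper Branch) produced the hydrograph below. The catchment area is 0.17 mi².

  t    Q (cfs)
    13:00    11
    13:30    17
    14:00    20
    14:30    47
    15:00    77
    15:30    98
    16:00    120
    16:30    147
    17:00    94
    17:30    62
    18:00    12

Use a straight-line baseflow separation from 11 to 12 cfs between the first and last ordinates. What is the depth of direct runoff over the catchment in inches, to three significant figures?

Direct runoff: 0.00, 5.90, 8.80, 35.70, 65.60, 86.50, 108.40, 135.30, 82.20, 50.10, 0.00 cfs; ΣQ_DR = 578.5 cfs.
V = ΣQ_DR · Δt = 578.5 × 1800 s = 1.041 × 10^6 ft³.
Over A = 0.17 mi², depth = V / A = 2.64 in.

d ≈ 2.64 in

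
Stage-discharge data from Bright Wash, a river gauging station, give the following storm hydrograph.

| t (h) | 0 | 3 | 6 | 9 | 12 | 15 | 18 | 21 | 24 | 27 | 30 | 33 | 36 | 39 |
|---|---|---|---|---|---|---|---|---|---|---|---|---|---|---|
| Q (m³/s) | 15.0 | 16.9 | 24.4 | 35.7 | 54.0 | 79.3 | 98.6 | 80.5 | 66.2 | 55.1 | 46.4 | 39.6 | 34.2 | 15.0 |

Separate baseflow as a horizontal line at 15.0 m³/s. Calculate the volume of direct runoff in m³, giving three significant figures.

V ≈ 4.87 × 10^6 m³

Direct-runoff ordinates (Q − Q_b): 0.0, 1.9, 9.4, 20.7, 39.0, 64.3, 83.6, 65.5, 51.2, 40.1, 31.4, 24.6, 19.2, 0.0 m³/s.
ΣQ_DR = 450.9 m³/s.
With Δt = 3 h = 10800 s, V = ΣQ_DR · Δt = 450.9 × 10800 = 4.87 × 10^6 m³.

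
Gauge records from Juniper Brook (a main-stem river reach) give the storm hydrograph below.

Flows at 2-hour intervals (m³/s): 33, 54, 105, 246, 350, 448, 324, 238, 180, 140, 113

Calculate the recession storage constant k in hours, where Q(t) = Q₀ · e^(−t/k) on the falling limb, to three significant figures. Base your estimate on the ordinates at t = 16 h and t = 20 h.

k ≈ 8.59 h

On the falling limb, Q drops from 180 to 113 m³/s between t = 16 h and t = 20 h (Δt = 4 h).
k = −Δt / ln(Q₂/Q₁) = −4 / ln(113/180) = 8.59 h.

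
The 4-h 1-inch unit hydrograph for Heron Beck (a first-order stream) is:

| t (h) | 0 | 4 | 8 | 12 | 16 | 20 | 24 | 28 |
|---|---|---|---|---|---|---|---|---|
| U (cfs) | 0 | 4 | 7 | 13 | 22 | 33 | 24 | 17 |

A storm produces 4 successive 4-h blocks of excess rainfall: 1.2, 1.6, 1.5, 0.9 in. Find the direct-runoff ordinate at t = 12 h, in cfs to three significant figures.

Q ≈ 32.8 cfs

By discrete convolution, Q_j = Σ (P_i / 1 in) · U_{j−i}.
At t = 12 h (j=3): Q = (1.2/1)·13 + (1.6/1)·7 + (1.5/1)·4 + (0.9/1)·0 = 32.8 cfs.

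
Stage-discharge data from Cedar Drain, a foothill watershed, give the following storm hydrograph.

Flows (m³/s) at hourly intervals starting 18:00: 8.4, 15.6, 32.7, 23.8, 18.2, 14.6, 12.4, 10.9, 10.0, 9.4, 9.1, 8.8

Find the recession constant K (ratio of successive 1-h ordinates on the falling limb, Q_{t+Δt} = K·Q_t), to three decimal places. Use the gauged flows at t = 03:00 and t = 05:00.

Using the recession-limb readings at t = 03:00 and t = 05:00: Q falls from 9.4 to 8.8 m³/s over 2 intervals.
K = (Q₂/Q₁)^(1/2) = (8.8/9.4)^(1/2) = 0.968.

K ≈ 0.968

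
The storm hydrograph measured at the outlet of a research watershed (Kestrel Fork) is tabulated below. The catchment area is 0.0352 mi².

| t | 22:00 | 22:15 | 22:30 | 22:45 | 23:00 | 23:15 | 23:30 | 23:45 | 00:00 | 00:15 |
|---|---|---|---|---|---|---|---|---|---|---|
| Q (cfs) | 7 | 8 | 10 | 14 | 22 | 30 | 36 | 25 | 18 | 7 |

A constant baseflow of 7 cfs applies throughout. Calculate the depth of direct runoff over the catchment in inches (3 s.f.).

d ≈ 1.18 in

Direct runoff: 0.0, 1.0, 3.0, 7.0, 15.0, 23.0, 29.0, 18.0, 11.0, 0.0 cfs; ΣQ_DR = 107.0 cfs.
V = ΣQ_DR · Δt = 107.0 × 900 s = 96300 ft³.
Over A = 0.0352 mi², depth = V / A = 1.18 in.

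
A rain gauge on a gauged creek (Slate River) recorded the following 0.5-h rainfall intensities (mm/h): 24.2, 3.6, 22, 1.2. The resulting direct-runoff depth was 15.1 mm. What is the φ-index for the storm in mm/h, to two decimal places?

Only the 2 blocks with intensity above φ contribute runoff: 24.2, 22 mm/h.
Σ(I−φ)·Δt = d  ⇒  (24.2+22 − 2φ)·0.5 = 15.1
φ = (46.20 − 15.1/0.5) / 2 = 8.00 mm/h.

φ ≈ 8.00 mm/h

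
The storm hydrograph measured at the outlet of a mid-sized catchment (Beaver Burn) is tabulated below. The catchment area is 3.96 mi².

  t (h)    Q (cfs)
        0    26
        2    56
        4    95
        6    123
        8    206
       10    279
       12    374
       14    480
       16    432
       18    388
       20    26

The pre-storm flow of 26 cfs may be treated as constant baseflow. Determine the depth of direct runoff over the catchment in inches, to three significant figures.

d ≈ 1.72 in

Direct runoff: 0.0, 30.0, 69.0, 97.0, 180.0, 253.0, 348.0, 454.0, 406.0, 362.0, 0.0 cfs; ΣQ_DR = 2199 cfs.
V = ΣQ_DR · Δt = 2199 × 7200 s = 1.583 × 10^7 ft³.
Over A = 3.96 mi², depth = V / A = 1.72 in.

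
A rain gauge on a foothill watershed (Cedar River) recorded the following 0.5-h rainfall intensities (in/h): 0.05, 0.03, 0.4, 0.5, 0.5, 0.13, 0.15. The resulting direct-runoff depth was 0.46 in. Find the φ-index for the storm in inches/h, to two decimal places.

Only the 3 blocks with intensity above φ contribute runoff: 0.4, 0.5, 0.5 in/h.
Σ(I−φ)·Δt = d  ⇒  (0.4+0.5+0.5 − 3φ)·0.5 = 0.46
φ = (1.400 − 0.46/0.5) / 3 = 0.16 in/h.

φ ≈ 0.16 in/h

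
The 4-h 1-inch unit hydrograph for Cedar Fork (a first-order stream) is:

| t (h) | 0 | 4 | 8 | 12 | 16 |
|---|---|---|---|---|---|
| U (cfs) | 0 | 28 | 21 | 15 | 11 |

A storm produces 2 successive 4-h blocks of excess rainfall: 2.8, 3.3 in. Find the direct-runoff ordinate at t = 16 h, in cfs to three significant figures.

By discrete convolution, Q_j = Σ (P_i / 1 in) · U_{j−i}.
At t = 16 h (j=4): Q = (2.8/1)·11 + (3.3/1)·15 = 80.3 cfs.

Q ≈ 80.3 cfs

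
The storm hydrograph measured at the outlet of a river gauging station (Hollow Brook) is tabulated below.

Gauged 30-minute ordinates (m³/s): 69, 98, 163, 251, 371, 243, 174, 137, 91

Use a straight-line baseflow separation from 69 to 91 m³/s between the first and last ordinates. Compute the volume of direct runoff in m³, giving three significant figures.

V ≈ 1.58 × 10^6 m³

Direct-runoff ordinates (Q − Q_b): 0.00, 26.25, 88.50, 173.75, 291.00, 160.25, 88.50, 48.75, 0.00 m³/s.
ΣQ_DR = 877.0 m³/s.
With Δt = 0.5 h = 1800 s, V = ΣQ_DR · Δt = 877.0 × 1800 = 1.58 × 10^6 m³.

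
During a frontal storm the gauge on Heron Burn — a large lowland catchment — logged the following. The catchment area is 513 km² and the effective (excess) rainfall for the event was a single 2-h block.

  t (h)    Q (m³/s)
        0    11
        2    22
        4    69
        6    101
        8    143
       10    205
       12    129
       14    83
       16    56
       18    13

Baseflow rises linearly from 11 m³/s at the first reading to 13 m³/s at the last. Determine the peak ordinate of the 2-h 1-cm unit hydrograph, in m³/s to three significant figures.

U_p ≈ 193 m³/s

Direct runoff: 0.00, 10.78, 57.56, 89.33, 131.11, 192.89, 116.67, 70.44, 43.22, 0.00 m³/s; ΣQ_DR = 712.0 m³/s, peak = 192.89 m³/s.
Runoff depth d = ΣQ_DR·Δt / A = 712.0 × 7200 / (513 km²) = 9.993 mm.
The 1-cm UH is the DRH scaled by (10 mm)/d, so U_p = 192.89 × 10/9.993 = 193 m³/s.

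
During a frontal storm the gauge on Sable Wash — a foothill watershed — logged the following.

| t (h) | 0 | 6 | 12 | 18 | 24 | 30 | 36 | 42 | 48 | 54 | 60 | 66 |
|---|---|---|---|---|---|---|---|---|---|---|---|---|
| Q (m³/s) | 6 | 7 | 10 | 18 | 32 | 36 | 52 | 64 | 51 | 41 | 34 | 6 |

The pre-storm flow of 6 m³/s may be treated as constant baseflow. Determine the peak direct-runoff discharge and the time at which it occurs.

Subtracting baseflow gives direct-runoff ordinates: 0.0, 1.0, 4.0, 12.0, 26.0, 30.0, 46.0, 58.0, 45.0, 35.0, 28.0, 0.0 m³/s.
The maximum is 58.0 m³/s, occurring at the reading for t = 42 h.

Q_p = 58.0 m³/s at t = 42 h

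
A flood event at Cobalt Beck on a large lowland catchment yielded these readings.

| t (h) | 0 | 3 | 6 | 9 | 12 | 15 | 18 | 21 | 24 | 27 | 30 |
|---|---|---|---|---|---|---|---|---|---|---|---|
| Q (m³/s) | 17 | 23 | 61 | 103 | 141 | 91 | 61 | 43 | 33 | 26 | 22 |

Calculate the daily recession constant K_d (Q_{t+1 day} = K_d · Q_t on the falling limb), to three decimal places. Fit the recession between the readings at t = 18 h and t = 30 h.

K_d ≈ 0.130

Between t = 18 h and t = 30 h the flow falls from 61 to 22 m³/s over 4×3 h = 12 h.
Per-interval ratio K = (22/61)^(1/4) = 0.7749; K_d = K^(24/3) = 0.130.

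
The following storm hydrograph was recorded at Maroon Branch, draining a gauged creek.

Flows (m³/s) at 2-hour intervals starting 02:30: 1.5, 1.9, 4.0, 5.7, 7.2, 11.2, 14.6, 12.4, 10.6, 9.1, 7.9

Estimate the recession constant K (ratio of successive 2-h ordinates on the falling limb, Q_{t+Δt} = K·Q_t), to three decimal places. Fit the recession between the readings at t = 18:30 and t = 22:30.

K ≈ 0.863

Using the recession-limb readings at t = 18:30 and t = 22:30: Q falls from 10.6 to 7.9 m³/s over 2 intervals.
K = (Q₂/Q₁)^(1/2) = (7.9/10.6)^(1/2) = 0.863.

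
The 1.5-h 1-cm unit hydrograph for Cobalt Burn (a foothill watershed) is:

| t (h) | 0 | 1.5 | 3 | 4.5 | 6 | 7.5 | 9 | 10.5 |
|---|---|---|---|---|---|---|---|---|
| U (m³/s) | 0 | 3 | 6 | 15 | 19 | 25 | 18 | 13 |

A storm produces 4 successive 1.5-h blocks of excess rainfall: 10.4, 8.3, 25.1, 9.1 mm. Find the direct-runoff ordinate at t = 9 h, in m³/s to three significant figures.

By discrete convolution, Q_j = Σ (P_i / 10 mm) · U_{j−i}.
At t = 9 h (j=6): Q = (10.4/10)·18 + (8.3/10)·25 + (25.1/10)·19 + (9.1/10)·15 = 101 m³/s.

Q ≈ 101 m³/s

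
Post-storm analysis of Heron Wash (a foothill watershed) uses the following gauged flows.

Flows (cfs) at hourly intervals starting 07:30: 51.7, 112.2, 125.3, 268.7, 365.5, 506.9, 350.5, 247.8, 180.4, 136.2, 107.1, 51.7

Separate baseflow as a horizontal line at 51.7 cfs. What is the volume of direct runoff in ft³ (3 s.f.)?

V ≈ 6.78 × 10^6 ft³

Direct-runoff ordinates (Q − Q_b): 0.0, 60.5, 73.6, 217.0, 313.8, 455.2, 298.8, 196.1, 128.7, 84.5, 55.4, 0.0 cfs.
ΣQ_DR = 1884 cfs.
With Δt = 1 h = 3600 s, V = ΣQ_DR · Δt = 1884 × 3600 = 6.78 × 10^6 ft³.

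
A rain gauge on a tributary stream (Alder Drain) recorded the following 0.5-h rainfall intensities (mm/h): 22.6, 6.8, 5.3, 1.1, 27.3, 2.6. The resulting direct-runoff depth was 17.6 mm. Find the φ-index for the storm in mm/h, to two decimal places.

φ ≈ 7.35 mm/h

Only the 2 blocks with intensity above φ contribute runoff: 22.6, 27.3 mm/h.
Σ(I−φ)·Δt = d  ⇒  (22.6+27.3 − 2φ)·0.5 = 17.6
φ = (49.90 − 17.6/0.5) / 2 = 7.35 mm/h.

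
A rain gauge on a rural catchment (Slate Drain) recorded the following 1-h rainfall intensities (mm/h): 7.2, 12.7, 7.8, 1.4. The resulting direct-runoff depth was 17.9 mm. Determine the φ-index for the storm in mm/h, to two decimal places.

φ ≈ 3.27 mm/h

Only the 3 blocks with intensity above φ contribute runoff: 7.2, 12.7, 7.8 mm/h.
Σ(I−φ)·Δt = d  ⇒  (7.2+12.7+7.8 − 3φ)·1 = 17.9
φ = (27.70 − 17.9/1) / 3 = 3.27 mm/h.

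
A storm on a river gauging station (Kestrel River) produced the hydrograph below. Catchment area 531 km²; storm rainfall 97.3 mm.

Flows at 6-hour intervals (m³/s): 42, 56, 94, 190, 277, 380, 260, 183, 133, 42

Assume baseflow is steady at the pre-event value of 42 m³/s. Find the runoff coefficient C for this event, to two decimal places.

ΣQ_DR = 1237 m³/s; V = ΣQ_DR·Δt = 2.672 × 10^7 m³.
Runoff depth d = V / A = 50.32 mm.
C = d / P = 50.32 / 97.3 = 0.52.

C ≈ 0.52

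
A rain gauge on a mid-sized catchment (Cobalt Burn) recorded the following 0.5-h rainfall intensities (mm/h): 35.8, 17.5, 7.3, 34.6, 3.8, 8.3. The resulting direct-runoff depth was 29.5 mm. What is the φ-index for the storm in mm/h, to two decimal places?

φ ≈ 9.63 mm/h

Only the 3 blocks with intensity above φ contribute runoff: 35.8, 17.5, 34.6 mm/h.
Σ(I−φ)·Δt = d  ⇒  (35.8+17.5+34.6 − 3φ)·0.5 = 29.5
φ = (87.90 − 29.5/0.5) / 3 = 9.63 mm/h.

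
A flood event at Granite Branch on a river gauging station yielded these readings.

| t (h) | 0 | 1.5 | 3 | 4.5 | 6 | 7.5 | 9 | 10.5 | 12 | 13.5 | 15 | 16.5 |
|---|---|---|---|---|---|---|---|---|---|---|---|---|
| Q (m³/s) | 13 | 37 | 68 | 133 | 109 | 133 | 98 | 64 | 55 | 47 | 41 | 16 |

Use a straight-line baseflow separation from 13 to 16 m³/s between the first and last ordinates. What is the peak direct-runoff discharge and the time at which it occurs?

Subtracting baseflow gives direct-runoff ordinates: 0.00, 23.73, 54.45, 119.18, 94.91, 118.64, 83.36, 49.09, 39.82, 31.55, 25.27, 0.00 m³/s.
The maximum is 119.18 m³/s, occurring at the reading for t = 4.5 h.

Q_p = 119.18 m³/s at t = 4.5 h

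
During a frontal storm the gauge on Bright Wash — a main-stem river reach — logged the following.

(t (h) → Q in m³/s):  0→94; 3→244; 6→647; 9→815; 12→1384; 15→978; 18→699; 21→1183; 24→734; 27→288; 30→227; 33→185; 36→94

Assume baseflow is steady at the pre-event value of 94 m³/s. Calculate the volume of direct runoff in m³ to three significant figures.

Direct-runoff ordinates (Q − Q_b): 0.0, 150.0, 553.0, 721.0, 1290.0, 884.0, 605.0, 1089.0, 640.0, 194.0, 133.0, 91.0, 0.0 m³/s.
ΣQ_DR = 6350 m³/s.
With Δt = 3 h = 10800 s, V = ΣQ_DR · Δt = 6350 × 10800 = 6.86 × 10^7 m³.

V ≈ 6.86 × 10^7 m³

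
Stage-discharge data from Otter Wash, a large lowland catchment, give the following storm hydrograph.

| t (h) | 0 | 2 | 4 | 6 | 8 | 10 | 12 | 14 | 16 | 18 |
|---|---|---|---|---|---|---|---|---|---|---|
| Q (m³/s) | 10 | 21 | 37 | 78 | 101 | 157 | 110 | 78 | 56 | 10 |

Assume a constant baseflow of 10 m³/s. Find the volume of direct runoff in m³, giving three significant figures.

Direct-runoff ordinates (Q − Q_b): 0.0, 11.0, 27.0, 68.0, 91.0, 147.0, 100.0, 68.0, 46.0, 0.0 m³/s.
ΣQ_DR = 558.0 m³/s.
With Δt = 2 h = 7200 s, V = ΣQ_DR · Δt = 558.0 × 7200 = 4.02 × 10^6 m³.

V ≈ 4.02 × 10^6 m³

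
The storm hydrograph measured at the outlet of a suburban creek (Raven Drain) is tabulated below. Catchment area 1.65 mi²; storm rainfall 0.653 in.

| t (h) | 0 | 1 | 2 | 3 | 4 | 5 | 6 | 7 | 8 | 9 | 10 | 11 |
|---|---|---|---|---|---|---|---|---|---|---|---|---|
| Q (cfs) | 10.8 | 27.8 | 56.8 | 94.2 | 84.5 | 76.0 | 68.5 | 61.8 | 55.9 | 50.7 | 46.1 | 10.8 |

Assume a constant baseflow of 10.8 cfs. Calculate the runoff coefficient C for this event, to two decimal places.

ΣQ_DR = 514.3 cfs; V = ΣQ_DR·Δt = 1.851 × 10^6 ft³.
Runoff depth d = V / A = 0.4830 in.
C = d / P = 0.4830 / 0.653 = 0.74.

C ≈ 0.74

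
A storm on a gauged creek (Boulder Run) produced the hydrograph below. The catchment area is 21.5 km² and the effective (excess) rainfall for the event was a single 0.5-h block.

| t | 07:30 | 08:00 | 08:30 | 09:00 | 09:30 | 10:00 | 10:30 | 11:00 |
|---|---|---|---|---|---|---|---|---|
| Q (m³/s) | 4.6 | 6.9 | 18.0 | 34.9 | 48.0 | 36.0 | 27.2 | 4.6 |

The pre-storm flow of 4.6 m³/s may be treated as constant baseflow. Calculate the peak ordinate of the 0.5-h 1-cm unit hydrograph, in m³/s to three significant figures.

U_p ≈ 36.1 m³/s

Direct runoff: 0.0, 2.3, 13.4, 30.3, 43.4, 31.4, 22.6, 0.0 m³/s; ΣQ_DR = 143.4 m³/s, peak = 43.4 m³/s.
Runoff depth d = ΣQ_DR·Δt / A = 143.4 × 1800 / (21.5 km²) = 12.01 mm.
The 1-cm UH is the DRH scaled by (10 mm)/d, so U_p = 43.4 × 10/12.01 = 36.1 m³/s.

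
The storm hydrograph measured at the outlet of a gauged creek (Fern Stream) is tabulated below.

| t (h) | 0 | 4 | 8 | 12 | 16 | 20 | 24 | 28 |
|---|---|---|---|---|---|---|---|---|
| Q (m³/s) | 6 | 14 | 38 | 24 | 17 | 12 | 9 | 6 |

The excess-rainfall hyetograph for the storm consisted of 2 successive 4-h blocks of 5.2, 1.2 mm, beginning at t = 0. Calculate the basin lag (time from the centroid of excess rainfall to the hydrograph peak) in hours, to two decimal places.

Centroid of excess rainfall: t_c = Σ P_i·t̄_i / ΣP_i = 2.7500 h (block centres at 2, 6 h).
Hydrograph peak occurs at t = 8 h, so basin lag t_L = 8 − 2.7500 = 5.25 h.

t_L ≈ 5.25 h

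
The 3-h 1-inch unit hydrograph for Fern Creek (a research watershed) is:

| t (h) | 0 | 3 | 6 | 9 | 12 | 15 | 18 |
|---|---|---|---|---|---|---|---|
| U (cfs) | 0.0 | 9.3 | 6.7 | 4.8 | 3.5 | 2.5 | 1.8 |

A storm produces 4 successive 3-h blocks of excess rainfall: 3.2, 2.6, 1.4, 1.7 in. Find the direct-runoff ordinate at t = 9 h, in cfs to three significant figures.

Q ≈ 45.8 cfs

By discrete convolution, Q_j = Σ (P_i / 1 in) · U_{j−i}.
At t = 9 h (j=3): Q = (3.2/1)·4.8 + (2.6/1)·6.7 + (1.4/1)·9.3 + (1.7/1)·0.0 = 45.8 cfs.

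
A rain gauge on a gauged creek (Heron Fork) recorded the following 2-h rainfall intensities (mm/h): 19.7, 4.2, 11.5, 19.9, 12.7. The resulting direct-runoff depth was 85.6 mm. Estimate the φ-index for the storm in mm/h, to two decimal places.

φ ≈ 5.25 mm/h

Only the 4 blocks with intensity above φ contribute runoff: 19.7, 11.5, 19.9, 12.7 mm/h.
Σ(I−φ)·Δt = d  ⇒  (19.7+11.5+19.9+12.7 − 4φ)·2 = 85.6
φ = (63.80 − 85.6/2) / 4 = 5.25 mm/h.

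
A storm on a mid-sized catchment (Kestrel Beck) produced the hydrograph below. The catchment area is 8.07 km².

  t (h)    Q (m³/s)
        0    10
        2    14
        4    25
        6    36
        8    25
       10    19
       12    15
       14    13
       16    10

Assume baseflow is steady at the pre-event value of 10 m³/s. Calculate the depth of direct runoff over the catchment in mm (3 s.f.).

Direct runoff: 0.0, 4.0, 15.0, 26.0, 15.0, 9.0, 5.0, 3.0, 0.0 m³/s; ΣQ_DR = 77.00 m³/s.
V = ΣQ_DR · Δt = 77.00 × 7200 s = 5.544 × 10^5 m³.
Over A = 8.07 km², depth = V / A = 68.7 mm.

d ≈ 68.7 mm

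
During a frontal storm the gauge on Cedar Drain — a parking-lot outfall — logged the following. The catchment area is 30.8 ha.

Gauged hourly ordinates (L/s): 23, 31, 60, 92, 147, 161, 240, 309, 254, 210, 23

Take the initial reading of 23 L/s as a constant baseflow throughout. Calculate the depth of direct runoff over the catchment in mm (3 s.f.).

d ≈ 15.2 mm

Direct runoff: 0.0, 8.0, 37.0, 69.0, 124.0, 138.0, 217.0, 286.0, 231.0, 187.0, 0.0 L/s; ΣQ_DR = 1297 L/s.
V = ΣQ_DR · Δt = 1297 × 3600 s = 4.669 × 10^6 L.
Over A = 30.8 ha, depth = V / A = 15.2 mm.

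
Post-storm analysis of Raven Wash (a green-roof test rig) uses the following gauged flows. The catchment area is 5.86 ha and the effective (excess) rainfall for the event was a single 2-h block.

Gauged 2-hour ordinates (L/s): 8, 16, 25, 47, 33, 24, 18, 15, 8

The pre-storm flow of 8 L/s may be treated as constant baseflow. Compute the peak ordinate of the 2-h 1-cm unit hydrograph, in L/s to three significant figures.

Direct runoff: 0.0, 8.0, 17.0, 39.0, 25.0, 16.0, 10.0, 7.0, 0.0 L/s; ΣQ_DR = 122.0 L/s, peak = 39.0 L/s.
Runoff depth d = ΣQ_DR·Δt / A = 122.0 × 7200 / (5.86 ha) = 14.99 mm.
The 1-cm UH is the DRH scaled by (10 mm)/d, so U_p = 39.0 × 10/14.99 = 26.0 L/s.

U_p ≈ 26.0 L/s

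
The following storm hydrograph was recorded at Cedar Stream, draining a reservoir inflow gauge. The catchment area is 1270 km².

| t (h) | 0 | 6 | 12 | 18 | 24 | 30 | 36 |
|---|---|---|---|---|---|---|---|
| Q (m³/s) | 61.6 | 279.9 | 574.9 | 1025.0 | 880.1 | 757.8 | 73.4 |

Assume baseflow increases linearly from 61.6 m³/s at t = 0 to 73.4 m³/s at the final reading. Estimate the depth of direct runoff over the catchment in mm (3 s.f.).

Direct runoff: 0.00, 216.33, 509.37, 957.50, 810.63, 686.37, 0.00 m³/s; ΣQ_DR = 3180 m³/s.
V = ΣQ_DR · Δt = 3180 × 21600 s = 6.869 × 10^7 m³.
Over A = 1270 km², depth = V / A = 54.1 mm.

d ≈ 54.1 mm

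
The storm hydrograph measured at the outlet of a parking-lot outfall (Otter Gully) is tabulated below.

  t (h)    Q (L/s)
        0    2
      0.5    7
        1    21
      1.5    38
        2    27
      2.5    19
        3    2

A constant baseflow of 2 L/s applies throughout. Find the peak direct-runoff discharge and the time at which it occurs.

Q_p = 36.0 L/s at t = 1.5 h

Subtracting baseflow gives direct-runoff ordinates: 0.0, 5.0, 19.0, 36.0, 25.0, 17.0, 0.0 L/s.
The maximum is 36.0 L/s, occurring at the reading for t = 1.5 h.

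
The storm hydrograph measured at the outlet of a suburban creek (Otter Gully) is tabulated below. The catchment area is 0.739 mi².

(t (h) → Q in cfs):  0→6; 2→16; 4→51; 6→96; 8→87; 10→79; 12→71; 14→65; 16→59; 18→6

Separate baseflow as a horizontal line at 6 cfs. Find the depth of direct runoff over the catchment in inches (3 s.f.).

d ≈ 2.00 in

Direct runoff: 0.0, 10.0, 45.0, 90.0, 81.0, 73.0, 65.0, 59.0, 53.0, 0.0 cfs; ΣQ_DR = 476.0 cfs.
V = ΣQ_DR · Δt = 476.0 × 7200 s = 3.427 × 10^6 ft³.
Over A = 0.739 mi², depth = V / A = 2.00 in.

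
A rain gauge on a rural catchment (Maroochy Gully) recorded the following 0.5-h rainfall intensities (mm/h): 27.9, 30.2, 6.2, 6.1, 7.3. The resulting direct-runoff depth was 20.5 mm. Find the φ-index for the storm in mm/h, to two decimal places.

Only the 2 blocks with intensity above φ contribute runoff: 27.9, 30.2 mm/h.
Σ(I−φ)·Δt = d  ⇒  (27.9+30.2 − 2φ)·0.5 = 20.5
φ = (58.10 − 20.5/0.5) / 2 = 8.55 mm/h.

φ ≈ 8.55 mm/h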